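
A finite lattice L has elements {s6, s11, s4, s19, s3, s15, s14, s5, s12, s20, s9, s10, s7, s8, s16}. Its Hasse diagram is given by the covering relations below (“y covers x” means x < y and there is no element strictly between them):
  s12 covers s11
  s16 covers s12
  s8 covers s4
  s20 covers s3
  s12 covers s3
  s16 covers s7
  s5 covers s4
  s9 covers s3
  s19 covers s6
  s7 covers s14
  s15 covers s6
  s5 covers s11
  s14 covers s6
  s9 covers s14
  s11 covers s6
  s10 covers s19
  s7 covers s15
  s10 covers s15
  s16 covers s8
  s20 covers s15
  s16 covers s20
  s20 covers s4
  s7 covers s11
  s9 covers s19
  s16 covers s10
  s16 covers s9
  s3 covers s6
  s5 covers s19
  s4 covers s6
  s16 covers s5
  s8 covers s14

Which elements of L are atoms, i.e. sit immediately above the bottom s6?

The atoms are exactly the elements that cover s6: s11, s14, s15, s19, s3, s4.

s11, s14, s15, s19, s3, s4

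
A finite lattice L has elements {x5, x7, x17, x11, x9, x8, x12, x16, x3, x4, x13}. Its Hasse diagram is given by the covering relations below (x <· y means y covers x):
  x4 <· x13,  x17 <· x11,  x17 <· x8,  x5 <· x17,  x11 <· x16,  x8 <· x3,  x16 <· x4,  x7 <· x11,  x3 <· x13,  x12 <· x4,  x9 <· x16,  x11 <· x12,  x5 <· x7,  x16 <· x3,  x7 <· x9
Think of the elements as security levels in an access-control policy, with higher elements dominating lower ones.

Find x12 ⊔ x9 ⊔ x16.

x4

Common upper bounds of {x12, x9, x16}: x13, x4.
The least among these is x4.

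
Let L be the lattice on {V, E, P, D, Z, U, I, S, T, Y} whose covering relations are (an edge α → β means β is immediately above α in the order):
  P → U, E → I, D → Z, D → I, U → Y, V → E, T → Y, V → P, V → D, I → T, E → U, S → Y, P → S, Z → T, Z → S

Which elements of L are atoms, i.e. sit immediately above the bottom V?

The atoms are exactly the elements that cover V: D, E, P.

D, E, P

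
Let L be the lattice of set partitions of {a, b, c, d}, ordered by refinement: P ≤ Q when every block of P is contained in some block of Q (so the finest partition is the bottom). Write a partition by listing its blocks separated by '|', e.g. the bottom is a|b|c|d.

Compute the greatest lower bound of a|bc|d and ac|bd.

Common lower bounds of {a|bc|d, ac|bd}: a|b|c|d.
The greatest among these is a|b|c|d.

a|b|c|d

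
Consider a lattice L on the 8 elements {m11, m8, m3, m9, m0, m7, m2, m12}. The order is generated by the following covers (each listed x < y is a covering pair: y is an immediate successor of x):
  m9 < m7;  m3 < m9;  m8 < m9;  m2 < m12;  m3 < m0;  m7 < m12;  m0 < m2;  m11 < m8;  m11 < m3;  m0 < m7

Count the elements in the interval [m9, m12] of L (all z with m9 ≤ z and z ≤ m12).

3

The interval [m9, m12] = {m12, m7, m9}, which has 3 elements.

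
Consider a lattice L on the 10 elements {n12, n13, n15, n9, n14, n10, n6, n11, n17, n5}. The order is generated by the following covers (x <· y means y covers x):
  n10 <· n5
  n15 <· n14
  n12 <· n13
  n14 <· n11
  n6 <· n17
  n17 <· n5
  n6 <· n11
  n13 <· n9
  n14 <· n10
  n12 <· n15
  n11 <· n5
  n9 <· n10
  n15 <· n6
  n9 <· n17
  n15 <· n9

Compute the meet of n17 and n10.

n9

Common lower bounds of {n17, n10}: n12, n13, n15, n9.
The greatest among these is n9.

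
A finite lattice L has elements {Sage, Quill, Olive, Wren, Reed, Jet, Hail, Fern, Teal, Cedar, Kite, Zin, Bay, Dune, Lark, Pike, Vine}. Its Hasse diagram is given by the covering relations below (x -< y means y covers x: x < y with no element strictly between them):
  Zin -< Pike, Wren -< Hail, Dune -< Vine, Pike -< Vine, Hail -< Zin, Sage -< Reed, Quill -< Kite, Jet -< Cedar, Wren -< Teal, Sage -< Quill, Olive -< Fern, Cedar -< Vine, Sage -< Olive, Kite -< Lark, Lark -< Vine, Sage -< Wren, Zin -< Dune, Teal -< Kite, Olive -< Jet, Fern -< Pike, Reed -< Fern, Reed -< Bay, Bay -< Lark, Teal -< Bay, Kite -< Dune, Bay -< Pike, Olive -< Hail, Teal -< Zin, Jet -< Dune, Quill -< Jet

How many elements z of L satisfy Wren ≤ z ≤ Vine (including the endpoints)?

10

The interval [Wren, Vine] = {Bay, Dune, Hail, Kite, Lark, Pike, Teal, Vine, Wren, Zin}, which has 10 elements.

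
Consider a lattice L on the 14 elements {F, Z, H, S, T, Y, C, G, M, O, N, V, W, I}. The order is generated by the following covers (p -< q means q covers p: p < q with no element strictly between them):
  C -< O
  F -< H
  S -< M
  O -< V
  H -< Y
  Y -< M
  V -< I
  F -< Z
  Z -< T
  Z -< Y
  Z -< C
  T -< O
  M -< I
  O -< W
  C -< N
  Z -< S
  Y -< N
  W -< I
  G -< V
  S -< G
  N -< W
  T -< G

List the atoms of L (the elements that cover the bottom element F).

H, Z

The atoms are exactly the elements that cover F: H, Z.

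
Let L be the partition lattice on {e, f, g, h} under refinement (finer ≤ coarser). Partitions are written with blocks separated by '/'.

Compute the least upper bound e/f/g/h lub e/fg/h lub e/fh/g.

e/fgh

The join of e/f/g/h, e/fg/h, e/fh/g merges any blocks that overlap across the partitions, giving e/fgh.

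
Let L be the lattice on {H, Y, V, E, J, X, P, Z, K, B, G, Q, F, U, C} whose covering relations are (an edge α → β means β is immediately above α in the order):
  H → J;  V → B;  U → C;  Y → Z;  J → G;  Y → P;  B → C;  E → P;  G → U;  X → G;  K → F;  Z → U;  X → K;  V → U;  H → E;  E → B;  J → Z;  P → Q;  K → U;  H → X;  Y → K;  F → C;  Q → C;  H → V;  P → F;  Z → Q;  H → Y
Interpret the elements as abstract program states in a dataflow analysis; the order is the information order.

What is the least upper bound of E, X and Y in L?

Common upper bounds of {E, X, Y}: C, F.
The least among these is F.

F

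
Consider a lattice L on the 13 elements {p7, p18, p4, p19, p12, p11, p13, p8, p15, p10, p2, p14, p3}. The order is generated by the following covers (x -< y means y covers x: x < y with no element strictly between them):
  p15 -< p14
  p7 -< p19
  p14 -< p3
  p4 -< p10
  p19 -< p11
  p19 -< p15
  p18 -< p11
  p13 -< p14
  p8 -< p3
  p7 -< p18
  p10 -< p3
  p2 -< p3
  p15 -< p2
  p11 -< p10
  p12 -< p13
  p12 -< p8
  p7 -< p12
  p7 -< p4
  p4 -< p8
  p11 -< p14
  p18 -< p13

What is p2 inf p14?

Common lower bounds of {p2, p14}: p15, p19, p7.
The greatest among these is p15.

p15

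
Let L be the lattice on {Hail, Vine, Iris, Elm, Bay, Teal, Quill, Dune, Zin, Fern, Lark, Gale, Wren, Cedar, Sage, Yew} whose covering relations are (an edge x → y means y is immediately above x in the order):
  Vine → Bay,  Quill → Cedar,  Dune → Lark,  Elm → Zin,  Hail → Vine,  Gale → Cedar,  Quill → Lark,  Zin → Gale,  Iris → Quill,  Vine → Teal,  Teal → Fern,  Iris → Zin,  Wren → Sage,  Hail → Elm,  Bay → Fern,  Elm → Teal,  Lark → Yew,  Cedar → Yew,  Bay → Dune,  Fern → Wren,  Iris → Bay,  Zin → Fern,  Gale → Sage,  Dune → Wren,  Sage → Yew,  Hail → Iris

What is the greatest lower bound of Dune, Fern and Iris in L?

Iris

Common lower bounds of {Dune, Fern, Iris}: Hail, Iris.
The greatest among these is Iris.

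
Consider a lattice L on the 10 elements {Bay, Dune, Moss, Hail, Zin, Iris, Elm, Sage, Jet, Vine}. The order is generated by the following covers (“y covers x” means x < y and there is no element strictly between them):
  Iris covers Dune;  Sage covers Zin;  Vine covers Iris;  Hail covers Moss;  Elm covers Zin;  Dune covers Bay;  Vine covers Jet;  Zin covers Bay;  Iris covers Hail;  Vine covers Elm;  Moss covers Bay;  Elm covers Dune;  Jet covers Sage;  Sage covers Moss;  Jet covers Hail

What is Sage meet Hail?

Moss

Common lower bounds of {Sage, Hail}: Bay, Moss.
The greatest among these is Moss.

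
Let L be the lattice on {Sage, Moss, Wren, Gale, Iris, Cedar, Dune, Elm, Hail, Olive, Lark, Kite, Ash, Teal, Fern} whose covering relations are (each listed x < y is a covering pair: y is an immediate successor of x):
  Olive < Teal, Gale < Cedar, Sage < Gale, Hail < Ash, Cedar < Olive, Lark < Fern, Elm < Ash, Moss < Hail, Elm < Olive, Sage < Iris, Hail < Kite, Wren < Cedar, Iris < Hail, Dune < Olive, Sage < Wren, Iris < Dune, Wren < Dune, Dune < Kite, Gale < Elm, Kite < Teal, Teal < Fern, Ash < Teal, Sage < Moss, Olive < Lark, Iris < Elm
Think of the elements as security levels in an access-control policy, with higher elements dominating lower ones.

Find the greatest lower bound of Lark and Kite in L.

Common lower bounds of {Lark, Kite}: Dune, Iris, Sage, Wren.
The greatest among these is Dune.

Dune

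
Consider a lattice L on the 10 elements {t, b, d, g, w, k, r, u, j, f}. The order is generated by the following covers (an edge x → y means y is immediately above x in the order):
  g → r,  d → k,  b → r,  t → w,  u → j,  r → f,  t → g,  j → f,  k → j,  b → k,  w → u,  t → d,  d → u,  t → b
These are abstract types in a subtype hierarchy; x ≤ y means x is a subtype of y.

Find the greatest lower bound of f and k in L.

Common lower bounds of {f, k}: b, d, k, t.
The greatest among these is k.

k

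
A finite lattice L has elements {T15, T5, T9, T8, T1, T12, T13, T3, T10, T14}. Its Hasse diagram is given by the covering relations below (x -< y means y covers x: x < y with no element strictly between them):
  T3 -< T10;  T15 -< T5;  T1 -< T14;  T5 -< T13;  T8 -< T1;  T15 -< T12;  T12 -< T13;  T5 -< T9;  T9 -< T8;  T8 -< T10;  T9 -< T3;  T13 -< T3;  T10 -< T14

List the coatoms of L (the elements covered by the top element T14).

T1, T10

The coatoms are exactly the elements covered by T14: T1, T10.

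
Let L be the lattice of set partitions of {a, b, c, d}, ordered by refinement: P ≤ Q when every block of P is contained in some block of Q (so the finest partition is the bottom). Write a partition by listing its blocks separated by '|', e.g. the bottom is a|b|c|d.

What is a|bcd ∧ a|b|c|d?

Common lower bounds of {a|bcd, a|b|c|d}: a|b|c|d.
The greatest among these is a|b|c|d.

a|b|c|d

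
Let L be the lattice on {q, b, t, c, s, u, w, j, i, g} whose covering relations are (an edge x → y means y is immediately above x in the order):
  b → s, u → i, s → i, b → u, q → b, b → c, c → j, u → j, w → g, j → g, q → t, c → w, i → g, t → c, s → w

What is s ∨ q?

Common upper bounds of {s, q}: g, i, s, w.
The least among these is s.

s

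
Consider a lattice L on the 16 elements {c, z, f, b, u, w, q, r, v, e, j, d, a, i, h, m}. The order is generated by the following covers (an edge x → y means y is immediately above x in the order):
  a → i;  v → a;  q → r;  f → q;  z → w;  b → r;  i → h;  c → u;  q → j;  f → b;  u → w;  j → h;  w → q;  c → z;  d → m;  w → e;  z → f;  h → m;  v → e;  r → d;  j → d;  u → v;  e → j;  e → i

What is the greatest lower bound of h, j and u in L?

Common lower bounds of {h, j, u}: c, u.
The greatest among these is u.

u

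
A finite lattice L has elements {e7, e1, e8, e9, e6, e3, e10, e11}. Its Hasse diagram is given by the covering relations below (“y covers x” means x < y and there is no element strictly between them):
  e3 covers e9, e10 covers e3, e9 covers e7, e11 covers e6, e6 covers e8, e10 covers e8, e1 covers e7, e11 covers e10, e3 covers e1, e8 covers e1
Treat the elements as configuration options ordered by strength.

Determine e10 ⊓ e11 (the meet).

Common lower bounds of {e10, e11}: e1, e10, e3, e7, e8, e9.
The greatest among these is e10.

e10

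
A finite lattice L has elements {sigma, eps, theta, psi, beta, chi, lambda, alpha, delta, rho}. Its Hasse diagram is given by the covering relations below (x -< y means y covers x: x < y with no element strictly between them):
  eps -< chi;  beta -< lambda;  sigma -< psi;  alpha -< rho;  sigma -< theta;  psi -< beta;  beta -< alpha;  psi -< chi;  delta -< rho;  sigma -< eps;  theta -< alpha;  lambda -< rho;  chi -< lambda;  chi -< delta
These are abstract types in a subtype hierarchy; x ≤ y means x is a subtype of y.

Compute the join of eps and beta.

Common upper bounds of {eps, beta}: lambda, rho.
The least among these is lambda.

lambda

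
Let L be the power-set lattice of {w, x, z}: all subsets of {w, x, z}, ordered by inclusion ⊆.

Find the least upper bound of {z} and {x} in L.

Common upper bounds of {{z}, {x}}: {w,x,z}, {x,z}.
The least among these is {x,z}.

{x,z}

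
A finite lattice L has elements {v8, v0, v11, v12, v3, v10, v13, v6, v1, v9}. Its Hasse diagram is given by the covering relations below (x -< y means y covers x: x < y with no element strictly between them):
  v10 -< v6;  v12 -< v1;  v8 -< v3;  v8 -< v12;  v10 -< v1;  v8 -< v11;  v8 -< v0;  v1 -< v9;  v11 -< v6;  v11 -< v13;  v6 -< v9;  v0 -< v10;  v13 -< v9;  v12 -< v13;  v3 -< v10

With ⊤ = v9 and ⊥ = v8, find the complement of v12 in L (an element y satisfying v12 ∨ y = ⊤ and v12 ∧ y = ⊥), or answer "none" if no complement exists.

v6

Need y with v12 ∨ y = v9 and v12 ∧ y = v8.
Checking each element gives: v6.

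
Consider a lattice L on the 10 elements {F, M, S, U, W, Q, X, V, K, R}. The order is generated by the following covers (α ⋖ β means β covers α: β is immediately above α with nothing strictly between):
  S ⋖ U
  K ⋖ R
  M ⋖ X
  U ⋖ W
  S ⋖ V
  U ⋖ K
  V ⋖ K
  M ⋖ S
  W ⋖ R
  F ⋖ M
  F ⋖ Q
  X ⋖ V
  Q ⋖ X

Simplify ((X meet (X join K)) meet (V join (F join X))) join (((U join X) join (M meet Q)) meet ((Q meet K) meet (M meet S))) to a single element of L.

X ∨ K = K
X ∧ K = X
F ∨ X = X
V ∨ X = V
X ∧ V = X
U ∨ X = K
M ∧ Q = F
K ∨ F = K
Q ∧ K = Q
M ∧ S = M
Q ∧ M = F
K ∧ F = F
X ∨ F = X

X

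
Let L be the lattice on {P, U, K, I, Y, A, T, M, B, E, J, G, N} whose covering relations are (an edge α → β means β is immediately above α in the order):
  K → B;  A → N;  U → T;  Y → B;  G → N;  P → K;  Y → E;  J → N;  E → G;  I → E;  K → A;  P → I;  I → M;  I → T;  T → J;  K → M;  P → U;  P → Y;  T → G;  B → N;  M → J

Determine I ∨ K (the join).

Common upper bounds of {I, K}: J, M, N.
The least among these is M.

M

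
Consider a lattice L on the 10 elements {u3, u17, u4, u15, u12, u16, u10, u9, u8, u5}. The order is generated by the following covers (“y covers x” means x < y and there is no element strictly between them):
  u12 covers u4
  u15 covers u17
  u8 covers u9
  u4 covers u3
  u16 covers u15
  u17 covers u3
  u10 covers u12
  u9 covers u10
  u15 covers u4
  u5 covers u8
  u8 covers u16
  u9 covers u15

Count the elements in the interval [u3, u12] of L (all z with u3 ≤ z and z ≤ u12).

The interval [u3, u12] = {u12, u3, u4}, which has 3 elements.

3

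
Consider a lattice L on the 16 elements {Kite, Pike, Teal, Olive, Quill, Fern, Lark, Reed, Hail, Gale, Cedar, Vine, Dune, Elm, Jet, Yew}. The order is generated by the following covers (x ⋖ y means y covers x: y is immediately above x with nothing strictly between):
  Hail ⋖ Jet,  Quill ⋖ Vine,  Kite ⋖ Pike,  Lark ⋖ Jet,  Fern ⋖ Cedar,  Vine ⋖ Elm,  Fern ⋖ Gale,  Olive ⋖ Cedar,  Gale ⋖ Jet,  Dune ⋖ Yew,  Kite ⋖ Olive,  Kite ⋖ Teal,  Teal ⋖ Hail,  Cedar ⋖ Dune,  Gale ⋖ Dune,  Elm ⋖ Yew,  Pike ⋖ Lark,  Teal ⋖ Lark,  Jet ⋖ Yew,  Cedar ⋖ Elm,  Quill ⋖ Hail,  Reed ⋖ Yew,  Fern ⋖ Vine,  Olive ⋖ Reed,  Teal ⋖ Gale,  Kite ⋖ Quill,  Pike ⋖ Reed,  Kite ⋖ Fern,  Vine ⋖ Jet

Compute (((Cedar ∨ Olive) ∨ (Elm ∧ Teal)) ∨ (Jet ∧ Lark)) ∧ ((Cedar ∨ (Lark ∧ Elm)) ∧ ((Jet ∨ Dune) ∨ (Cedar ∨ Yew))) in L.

Cedar ∨ Olive = Cedar
Elm ∧ Teal = Kite
Cedar ∨ Kite = Cedar
Jet ∧ Lark = Lark
Cedar ∨ Lark = Yew
Lark ∧ Elm = Kite
Cedar ∨ Kite = Cedar
Jet ∨ Dune = Yew
Cedar ∨ Yew = Yew
Yew ∨ Yew = Yew
Cedar ∧ Yew = Cedar
Yew ∧ Cedar = Cedar

Cedar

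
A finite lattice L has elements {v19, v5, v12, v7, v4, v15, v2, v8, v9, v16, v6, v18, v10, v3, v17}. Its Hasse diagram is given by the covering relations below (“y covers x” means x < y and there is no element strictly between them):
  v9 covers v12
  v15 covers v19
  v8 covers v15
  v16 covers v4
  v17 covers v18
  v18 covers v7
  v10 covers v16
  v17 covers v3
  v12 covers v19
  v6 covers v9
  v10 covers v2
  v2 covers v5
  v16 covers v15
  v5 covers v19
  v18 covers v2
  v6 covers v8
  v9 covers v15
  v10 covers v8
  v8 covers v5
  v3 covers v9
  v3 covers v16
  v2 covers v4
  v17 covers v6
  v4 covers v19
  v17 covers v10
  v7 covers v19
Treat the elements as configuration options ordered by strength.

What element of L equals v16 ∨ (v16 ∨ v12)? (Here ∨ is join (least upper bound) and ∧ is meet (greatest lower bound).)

v3

v16 ∨ v12 = v3
v16 ∨ v3 = v3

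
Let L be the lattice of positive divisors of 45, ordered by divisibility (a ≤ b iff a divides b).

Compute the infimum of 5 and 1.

1

In the divisibility order, the meet is the greatest common divisor: gcd(5, 1) = 1.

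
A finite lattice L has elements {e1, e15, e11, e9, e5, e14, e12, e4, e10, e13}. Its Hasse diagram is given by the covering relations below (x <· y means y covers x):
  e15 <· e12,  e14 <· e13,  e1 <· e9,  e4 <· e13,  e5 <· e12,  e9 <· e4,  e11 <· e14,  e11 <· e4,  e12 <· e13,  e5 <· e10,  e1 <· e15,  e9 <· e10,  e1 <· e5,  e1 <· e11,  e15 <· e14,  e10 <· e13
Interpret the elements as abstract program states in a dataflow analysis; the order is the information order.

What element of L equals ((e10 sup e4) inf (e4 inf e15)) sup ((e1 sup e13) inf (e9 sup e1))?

e10 ∨ e4 = e13
e4 ∧ e15 = e1
e13 ∧ e1 = e1
e1 ∨ e13 = e13
e9 ∨ e1 = e9
e13 ∧ e9 = e9
e1 ∨ e9 = e9

e9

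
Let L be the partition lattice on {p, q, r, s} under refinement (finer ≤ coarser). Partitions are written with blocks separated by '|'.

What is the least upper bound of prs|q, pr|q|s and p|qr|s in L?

Common upper bounds of {prs|q, pr|q|s, p|qr|s}: pqrs.
The least among these is pqrs.

pqrs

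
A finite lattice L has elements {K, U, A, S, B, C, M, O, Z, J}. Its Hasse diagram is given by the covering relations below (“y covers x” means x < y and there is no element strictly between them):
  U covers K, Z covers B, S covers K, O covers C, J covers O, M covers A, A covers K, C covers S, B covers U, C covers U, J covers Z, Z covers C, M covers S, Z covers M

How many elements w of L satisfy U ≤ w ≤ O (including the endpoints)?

The interval [U, O] = {C, O, U}, which has 3 elements.

3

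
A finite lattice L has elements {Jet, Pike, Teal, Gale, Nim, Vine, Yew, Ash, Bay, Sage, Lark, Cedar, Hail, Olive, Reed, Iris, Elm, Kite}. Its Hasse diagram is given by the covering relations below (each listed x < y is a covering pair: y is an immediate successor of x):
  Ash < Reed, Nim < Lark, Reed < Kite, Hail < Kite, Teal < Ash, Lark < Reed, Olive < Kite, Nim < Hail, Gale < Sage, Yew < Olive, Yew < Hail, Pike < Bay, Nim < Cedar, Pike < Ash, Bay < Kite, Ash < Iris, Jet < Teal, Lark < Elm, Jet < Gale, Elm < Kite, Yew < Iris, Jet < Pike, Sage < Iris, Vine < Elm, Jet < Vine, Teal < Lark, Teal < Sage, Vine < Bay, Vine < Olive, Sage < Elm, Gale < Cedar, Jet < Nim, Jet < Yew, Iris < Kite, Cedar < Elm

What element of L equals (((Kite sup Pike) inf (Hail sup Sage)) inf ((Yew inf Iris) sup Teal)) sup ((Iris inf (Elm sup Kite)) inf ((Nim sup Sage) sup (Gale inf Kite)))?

Kite ∨ Pike = Kite
Hail ∨ Sage = Kite
Kite ∧ Kite = Kite
Yew ∧ Iris = Yew
Yew ∨ Teal = Iris
Kite ∧ Iris = Iris
Elm ∨ Kite = Kite
Iris ∧ Kite = Iris
Nim ∨ Sage = Elm
Gale ∧ Kite = Gale
Elm ∨ Gale = Elm
Iris ∧ Elm = Sage
Iris ∨ Sage = Iris

Iris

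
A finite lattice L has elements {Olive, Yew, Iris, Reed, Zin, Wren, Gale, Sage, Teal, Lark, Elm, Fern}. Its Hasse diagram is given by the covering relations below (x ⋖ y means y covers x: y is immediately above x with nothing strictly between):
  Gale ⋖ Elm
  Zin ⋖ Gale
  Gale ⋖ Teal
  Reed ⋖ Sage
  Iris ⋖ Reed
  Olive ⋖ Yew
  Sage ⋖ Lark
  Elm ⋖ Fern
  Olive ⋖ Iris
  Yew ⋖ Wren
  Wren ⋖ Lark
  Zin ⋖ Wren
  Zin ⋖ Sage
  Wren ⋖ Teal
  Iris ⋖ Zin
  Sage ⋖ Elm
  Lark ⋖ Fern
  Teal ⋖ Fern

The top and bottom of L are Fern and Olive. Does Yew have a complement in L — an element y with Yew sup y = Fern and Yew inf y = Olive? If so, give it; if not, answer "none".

Need y with Yew ∨ y = Fern and Yew ∧ y = Olive.
Checking each element gives: Elm.

Elm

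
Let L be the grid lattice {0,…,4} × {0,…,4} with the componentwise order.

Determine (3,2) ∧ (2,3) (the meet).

(2,2)

In a product of chains, the meet is componentwise min, giving (2,2).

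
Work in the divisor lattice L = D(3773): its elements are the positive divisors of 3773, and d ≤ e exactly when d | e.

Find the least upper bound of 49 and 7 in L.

In the divisibility order, the join is the least common multiple: lcm(49, 7) = 49.

49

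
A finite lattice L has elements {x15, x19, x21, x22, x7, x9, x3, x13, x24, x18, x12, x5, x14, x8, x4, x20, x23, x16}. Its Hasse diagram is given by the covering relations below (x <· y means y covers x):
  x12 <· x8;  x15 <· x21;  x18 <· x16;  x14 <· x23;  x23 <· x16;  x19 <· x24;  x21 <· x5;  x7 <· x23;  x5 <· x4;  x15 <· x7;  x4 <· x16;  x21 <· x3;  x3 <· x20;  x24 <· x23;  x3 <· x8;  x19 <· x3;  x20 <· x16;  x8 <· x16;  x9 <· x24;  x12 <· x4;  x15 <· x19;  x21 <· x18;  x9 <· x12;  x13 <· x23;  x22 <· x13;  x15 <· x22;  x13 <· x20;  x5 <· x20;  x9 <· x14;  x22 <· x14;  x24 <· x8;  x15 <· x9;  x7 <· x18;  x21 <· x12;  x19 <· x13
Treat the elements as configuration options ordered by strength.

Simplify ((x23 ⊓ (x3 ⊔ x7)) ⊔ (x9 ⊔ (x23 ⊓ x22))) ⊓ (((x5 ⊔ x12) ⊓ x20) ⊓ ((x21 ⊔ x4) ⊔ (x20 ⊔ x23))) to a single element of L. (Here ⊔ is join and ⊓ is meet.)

x15

x3 ∨ x7 = x16
x23 ∧ x16 = x23
x23 ∧ x22 = x22
x9 ∨ x22 = x14
x23 ∨ x14 = x23
x5 ∨ x12 = x4
x4 ∧ x20 = x5
x21 ∨ x4 = x4
x20 ∨ x23 = x16
x4 ∨ x16 = x16
x5 ∧ x16 = x5
x23 ∧ x5 = x15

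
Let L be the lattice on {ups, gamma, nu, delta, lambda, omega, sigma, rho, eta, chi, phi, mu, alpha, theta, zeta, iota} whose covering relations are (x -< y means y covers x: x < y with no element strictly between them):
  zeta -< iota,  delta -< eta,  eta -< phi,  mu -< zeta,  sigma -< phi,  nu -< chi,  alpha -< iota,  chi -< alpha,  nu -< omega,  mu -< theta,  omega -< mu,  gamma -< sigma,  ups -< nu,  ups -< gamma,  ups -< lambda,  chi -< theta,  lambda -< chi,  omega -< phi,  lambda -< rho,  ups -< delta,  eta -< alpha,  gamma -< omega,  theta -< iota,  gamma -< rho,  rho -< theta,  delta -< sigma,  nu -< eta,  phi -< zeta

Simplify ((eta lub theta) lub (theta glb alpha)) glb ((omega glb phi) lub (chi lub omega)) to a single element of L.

eta ∨ theta = iota
theta ∧ alpha = chi
iota ∨ chi = iota
omega ∧ phi = omega
chi ∨ omega = theta
omega ∨ theta = theta
iota ∧ theta = theta

theta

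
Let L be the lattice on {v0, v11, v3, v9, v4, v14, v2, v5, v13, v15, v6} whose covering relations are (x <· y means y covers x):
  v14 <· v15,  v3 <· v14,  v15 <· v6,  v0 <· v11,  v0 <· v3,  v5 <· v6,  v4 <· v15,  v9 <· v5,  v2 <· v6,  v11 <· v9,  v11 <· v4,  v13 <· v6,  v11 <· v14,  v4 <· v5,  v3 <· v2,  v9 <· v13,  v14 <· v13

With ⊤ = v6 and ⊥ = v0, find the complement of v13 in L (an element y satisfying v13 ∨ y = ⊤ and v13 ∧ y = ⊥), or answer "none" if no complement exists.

For every candidate y, either v13 ∨ y ≠ v6 or v13 ∧ y ≠ v0; no complement exists.

none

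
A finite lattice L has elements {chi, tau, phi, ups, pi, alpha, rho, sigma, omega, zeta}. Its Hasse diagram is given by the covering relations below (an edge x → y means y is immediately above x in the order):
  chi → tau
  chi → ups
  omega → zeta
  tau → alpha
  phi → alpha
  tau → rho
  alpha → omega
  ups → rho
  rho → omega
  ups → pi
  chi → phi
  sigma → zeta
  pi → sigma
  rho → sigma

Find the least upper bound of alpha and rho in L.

omega

Common upper bounds of {alpha, rho}: omega, zeta.
The least among these is omega.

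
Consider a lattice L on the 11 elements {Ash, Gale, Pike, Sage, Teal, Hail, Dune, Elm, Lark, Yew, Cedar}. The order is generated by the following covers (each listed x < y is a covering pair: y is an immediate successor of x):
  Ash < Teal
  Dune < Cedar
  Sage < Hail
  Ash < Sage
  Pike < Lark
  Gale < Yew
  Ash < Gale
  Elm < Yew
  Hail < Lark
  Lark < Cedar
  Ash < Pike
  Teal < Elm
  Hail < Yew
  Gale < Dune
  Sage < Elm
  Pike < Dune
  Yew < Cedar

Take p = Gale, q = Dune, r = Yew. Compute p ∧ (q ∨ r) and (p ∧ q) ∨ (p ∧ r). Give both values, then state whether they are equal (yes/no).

q ∨ r = Cedar, so p ∧ (q ∨ r) = Gale ∧ Cedar = Gale.
p ∧ q = Gale and p ∧ r = Gale, so (p ∧ q) ∨ (p ∧ r) = Gale ∨ Gale = Gale.
Equal: yes.

Gale; Gale; yes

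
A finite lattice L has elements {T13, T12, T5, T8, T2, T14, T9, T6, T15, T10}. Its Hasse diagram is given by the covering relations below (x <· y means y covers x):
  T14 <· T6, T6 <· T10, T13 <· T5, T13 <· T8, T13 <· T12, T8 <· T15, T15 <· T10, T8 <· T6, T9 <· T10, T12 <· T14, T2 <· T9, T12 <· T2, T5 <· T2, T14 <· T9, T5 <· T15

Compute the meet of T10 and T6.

T6

Common lower bounds of {T10, T6}: T12, T13, T14, T6, T8.
The greatest among these is T6.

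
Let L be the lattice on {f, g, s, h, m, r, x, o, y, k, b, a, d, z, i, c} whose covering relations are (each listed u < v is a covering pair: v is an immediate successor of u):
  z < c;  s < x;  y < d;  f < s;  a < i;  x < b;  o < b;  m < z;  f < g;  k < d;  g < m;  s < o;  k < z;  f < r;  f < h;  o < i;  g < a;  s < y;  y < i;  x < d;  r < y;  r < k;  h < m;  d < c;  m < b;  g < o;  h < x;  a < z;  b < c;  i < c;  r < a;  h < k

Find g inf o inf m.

g

Common lower bounds of {g, o, m}: f, g.
The greatest among these is g.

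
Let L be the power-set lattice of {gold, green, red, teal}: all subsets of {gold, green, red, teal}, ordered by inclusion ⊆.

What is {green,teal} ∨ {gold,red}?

Common upper bounds of {{green,teal}, {gold,red}}: {gold,green,red,teal}.
The least among these is {gold,green,red,teal}.

{gold,green,red,teal}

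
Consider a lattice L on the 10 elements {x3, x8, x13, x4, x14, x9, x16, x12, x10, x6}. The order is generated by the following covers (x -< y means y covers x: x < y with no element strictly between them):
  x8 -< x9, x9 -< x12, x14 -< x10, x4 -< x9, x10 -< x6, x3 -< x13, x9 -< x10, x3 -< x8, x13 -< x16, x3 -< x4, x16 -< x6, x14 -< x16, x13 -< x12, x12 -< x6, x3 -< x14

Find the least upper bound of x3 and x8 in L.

x8

Common upper bounds of {x3, x8}: x10, x12, x6, x8, x9.
The least among these is x8.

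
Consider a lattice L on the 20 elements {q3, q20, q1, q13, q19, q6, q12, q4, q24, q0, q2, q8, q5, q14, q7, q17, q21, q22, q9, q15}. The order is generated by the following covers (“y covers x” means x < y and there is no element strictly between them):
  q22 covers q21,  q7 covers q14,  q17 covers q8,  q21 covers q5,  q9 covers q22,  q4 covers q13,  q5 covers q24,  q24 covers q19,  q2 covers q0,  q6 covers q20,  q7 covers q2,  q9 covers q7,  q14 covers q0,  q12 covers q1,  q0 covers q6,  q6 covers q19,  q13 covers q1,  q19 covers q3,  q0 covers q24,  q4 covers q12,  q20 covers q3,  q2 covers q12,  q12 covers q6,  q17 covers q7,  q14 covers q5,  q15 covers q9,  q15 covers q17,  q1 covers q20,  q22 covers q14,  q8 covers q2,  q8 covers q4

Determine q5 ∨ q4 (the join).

Common upper bounds of {q5, q4}: q15, q17.
The least among these is q17.

q17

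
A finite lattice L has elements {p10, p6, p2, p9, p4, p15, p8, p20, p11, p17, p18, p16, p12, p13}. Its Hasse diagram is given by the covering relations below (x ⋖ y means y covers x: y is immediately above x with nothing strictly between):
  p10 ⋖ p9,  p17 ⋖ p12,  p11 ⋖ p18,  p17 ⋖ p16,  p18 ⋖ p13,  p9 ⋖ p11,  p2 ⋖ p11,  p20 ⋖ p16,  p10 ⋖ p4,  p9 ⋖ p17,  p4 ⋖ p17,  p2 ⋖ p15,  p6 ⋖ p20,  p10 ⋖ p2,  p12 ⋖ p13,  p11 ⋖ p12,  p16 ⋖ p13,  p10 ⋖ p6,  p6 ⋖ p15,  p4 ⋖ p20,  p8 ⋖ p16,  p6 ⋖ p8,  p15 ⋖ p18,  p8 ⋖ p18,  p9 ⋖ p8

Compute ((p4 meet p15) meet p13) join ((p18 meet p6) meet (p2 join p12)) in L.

p10

p4 ∧ p15 = p10
p10 ∧ p13 = p10
p18 ∧ p6 = p6
p2 ∨ p12 = p12
p6 ∧ p12 = p10
p10 ∨ p10 = p10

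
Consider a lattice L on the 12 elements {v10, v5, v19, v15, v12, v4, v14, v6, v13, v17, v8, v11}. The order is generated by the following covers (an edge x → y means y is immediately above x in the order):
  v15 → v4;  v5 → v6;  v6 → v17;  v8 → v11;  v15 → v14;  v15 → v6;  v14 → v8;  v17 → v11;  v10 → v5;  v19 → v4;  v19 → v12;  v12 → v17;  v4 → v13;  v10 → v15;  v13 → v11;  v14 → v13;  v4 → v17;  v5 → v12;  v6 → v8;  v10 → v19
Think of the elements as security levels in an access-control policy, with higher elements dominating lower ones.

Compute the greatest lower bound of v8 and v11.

Common lower bounds of {v8, v11}: v10, v14, v15, v5, v6, v8.
The greatest among these is v8.

v8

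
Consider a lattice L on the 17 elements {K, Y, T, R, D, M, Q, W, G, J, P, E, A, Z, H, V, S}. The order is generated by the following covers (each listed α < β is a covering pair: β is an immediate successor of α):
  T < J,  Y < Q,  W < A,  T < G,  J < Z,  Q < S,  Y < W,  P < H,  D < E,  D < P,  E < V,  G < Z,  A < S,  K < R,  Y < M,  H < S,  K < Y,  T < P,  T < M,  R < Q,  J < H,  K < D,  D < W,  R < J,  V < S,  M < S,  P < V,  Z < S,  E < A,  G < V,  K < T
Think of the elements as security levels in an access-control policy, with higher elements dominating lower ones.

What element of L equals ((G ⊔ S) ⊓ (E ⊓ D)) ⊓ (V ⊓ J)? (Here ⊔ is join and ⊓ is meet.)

G ∨ S = S
E ∧ D = D
S ∧ D = D
V ∧ J = T
D ∧ T = K

K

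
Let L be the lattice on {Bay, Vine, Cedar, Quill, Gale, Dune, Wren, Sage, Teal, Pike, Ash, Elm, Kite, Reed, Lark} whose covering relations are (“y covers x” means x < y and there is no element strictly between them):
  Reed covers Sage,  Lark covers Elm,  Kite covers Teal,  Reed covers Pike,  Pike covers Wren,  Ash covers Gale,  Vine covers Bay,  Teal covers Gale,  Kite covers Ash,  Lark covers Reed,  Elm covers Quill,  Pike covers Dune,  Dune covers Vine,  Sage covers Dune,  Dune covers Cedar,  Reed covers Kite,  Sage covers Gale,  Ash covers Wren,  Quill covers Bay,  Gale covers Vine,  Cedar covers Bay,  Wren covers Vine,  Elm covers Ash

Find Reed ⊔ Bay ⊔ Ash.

Reed

Common upper bounds of {Reed, Bay, Ash}: Lark, Reed.
The least among these is Reed.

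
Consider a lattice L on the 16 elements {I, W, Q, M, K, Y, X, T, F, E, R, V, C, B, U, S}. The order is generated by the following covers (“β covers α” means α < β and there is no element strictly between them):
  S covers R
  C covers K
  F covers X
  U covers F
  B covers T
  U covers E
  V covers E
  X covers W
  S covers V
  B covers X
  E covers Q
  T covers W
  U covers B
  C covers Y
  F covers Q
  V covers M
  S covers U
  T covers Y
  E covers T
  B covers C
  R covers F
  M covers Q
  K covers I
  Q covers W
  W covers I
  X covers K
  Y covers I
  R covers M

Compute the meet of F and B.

X

Common lower bounds of {F, B}: I, K, W, X.
The greatest among these is X.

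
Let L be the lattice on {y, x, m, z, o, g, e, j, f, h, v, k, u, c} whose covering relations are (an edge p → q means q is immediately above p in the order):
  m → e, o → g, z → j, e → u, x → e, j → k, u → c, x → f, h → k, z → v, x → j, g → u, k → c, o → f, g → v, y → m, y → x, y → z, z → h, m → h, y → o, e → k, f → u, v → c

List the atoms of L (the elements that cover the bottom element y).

m, o, x, z

The atoms are exactly the elements that cover y: m, o, x, z.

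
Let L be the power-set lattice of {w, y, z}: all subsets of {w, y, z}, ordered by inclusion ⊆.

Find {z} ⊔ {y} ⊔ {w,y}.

Common upper bounds of {{z}, {y}, {w,y}}: {w,y,z}.
The least among these is {w,y,z}.

{w,y,z}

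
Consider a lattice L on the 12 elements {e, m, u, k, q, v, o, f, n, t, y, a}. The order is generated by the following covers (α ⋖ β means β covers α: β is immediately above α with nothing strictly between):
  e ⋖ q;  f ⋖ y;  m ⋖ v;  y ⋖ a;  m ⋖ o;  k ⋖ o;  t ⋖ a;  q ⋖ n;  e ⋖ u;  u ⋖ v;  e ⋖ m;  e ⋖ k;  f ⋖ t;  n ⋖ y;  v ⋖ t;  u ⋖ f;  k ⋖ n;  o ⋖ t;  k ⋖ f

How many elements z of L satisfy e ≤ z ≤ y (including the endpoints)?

7

The interval [e, y] = {e, f, k, n, q, u, y}, which has 7 elements.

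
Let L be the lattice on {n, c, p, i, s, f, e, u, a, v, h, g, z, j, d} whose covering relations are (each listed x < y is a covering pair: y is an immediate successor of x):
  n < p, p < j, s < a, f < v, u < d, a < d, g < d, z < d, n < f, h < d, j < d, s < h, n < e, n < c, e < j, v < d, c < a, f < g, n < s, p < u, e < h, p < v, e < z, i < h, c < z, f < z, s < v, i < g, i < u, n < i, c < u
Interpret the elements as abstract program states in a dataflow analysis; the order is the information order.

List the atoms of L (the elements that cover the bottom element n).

c, e, f, i, p, s

The atoms are exactly the elements that cover n: c, e, f, i, p, s.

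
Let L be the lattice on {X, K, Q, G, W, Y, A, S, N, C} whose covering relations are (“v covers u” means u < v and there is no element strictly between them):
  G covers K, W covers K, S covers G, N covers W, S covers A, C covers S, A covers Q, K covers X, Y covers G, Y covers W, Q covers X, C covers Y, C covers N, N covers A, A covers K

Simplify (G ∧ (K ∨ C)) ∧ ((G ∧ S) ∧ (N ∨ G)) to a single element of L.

G

K ∨ C = C
G ∧ C = G
G ∧ S = G
N ∨ G = C
G ∧ C = G
G ∧ G = G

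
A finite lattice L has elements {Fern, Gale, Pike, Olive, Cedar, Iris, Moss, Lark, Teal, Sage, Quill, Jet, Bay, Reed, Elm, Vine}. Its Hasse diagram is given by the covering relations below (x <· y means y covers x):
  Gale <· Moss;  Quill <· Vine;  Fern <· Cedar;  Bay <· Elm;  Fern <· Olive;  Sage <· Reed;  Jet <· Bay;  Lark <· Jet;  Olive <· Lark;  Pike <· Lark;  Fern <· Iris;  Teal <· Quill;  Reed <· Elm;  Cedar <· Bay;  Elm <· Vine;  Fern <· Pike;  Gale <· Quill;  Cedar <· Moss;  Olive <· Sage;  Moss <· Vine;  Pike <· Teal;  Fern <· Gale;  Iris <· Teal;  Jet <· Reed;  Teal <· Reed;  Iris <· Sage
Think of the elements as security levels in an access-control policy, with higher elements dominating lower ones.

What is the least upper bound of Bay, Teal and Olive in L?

Elm

Common upper bounds of {Bay, Teal, Olive}: Elm, Vine.
The least among these is Elm.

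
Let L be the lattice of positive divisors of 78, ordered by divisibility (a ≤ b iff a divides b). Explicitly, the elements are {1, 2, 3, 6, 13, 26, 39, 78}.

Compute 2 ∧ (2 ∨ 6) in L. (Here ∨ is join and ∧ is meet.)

2 ∨ 6 = 6
2 ∧ 6 = 2

2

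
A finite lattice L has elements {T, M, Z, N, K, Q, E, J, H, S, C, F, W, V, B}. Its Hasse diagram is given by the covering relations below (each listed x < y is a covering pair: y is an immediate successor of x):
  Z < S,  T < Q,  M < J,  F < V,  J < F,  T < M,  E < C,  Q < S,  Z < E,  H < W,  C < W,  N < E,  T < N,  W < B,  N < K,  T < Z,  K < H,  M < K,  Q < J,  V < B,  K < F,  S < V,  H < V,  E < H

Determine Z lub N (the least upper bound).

Common upper bounds of {Z, N}: B, C, E, H, V, W.
The least among these is E.

E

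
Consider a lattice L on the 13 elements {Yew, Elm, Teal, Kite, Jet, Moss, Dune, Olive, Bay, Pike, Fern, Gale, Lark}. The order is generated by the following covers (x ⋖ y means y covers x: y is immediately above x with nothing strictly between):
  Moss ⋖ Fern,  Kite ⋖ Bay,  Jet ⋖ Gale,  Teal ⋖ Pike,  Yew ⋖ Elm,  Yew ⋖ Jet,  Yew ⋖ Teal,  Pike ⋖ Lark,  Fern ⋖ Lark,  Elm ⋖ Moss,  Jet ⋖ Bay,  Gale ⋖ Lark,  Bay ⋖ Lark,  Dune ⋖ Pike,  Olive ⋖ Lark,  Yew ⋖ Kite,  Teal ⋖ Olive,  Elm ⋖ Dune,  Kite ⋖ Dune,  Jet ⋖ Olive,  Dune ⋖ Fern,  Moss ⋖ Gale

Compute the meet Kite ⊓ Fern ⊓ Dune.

Kite

Common lower bounds of {Kite, Fern, Dune}: Kite, Yew.
The greatest among these is Kite.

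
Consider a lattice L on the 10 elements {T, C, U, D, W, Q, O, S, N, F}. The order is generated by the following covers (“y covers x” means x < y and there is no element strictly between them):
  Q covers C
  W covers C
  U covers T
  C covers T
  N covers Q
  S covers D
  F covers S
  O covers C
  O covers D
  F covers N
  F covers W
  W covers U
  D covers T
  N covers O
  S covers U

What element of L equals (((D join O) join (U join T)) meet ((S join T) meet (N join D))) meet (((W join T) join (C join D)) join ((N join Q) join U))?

D

D ∨ O = O
U ∨ T = U
O ∨ U = F
S ∨ T = S
N ∨ D = N
S ∧ N = D
F ∧ D = D
W ∨ T = W
C ∨ D = O
W ∨ O = F
N ∨ Q = N
N ∨ U = F
F ∨ F = F
D ∧ F = D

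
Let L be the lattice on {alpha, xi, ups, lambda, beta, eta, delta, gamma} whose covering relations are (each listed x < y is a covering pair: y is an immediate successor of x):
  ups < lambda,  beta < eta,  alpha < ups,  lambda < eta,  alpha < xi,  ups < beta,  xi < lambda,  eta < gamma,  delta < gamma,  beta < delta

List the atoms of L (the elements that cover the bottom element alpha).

ups, xi

The atoms are exactly the elements that cover alpha: ups, xi.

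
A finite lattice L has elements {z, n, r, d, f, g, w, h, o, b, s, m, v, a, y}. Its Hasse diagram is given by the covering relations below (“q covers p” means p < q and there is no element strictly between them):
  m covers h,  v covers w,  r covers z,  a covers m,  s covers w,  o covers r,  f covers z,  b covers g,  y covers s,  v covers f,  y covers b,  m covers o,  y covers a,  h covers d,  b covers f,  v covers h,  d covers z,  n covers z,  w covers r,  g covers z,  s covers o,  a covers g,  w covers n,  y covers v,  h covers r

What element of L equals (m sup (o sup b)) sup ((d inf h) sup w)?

o ∨ b = y
m ∨ y = y
d ∧ h = d
d ∨ w = v
y ∨ v = y

y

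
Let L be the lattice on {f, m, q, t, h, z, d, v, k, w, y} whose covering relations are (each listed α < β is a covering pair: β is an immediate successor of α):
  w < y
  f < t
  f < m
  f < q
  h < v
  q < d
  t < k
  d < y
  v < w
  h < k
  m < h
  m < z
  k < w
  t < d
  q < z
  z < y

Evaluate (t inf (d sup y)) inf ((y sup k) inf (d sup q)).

t

d ∨ y = y
t ∧ y = t
y ∨ k = y
d ∨ q = d
y ∧ d = d
t ∧ d = t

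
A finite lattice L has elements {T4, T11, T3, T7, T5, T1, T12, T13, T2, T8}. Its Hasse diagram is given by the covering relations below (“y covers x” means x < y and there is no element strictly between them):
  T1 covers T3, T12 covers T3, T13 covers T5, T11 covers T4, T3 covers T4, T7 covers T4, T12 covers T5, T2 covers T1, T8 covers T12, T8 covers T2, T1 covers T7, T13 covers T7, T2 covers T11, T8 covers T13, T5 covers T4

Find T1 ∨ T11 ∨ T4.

T2

Common upper bounds of {T1, T11, T4}: T2, T8.
The least among these is T2.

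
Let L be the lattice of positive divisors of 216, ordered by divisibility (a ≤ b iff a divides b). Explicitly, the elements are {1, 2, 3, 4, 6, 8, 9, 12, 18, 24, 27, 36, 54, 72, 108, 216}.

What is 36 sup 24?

72

In the divisibility order, the join is the least common multiple: lcm(36, 24) = 72.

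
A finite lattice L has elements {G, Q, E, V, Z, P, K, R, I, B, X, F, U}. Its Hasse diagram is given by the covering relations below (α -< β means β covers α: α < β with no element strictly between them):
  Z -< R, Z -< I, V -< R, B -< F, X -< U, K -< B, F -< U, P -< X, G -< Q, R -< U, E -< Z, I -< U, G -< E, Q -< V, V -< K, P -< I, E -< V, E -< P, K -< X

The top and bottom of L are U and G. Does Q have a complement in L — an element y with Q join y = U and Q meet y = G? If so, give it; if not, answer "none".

I

Need y with Q ∨ y = U and Q ∧ y = G.
Checking each element gives: I.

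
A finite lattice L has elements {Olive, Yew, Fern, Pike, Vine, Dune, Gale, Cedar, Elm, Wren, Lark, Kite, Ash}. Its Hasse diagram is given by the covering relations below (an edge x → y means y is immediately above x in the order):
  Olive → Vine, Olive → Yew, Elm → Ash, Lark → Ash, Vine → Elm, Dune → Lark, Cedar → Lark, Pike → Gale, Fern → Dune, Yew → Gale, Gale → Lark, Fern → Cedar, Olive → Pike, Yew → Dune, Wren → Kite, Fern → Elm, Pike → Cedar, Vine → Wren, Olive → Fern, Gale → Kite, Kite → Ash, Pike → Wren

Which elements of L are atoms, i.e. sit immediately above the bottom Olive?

Fern, Pike, Vine, Yew

The atoms are exactly the elements that cover Olive: Fern, Pike, Vine, Yew.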